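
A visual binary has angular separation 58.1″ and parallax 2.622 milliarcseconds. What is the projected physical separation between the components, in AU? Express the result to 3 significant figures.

d = 1/p = 1/0.002622″ = 381.39 pc.
At distance d (pc), an angle of θ arcsec spans θ·d AU: s = 58.1 × 381.39 = 22159 AU.

22200 AU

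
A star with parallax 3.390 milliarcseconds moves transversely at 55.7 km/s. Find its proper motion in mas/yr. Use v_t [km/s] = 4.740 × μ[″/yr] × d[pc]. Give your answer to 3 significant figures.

39.8 mas/yr

d = 1/p = 1/0.003390″ = 294.99 pc.
μ = v_t / (4.74 d) = 55.7 / (4.74 × 294.99) = 55.7 / 1398.3 = 0.039834 ″/yr = 39.834 mas/yr.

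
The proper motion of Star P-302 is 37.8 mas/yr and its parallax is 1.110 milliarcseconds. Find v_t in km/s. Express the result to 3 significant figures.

d = 1/p = 1/0.001110″ = 900.9 pc.
μ = 37.8 mas/yr = 0.0378 ″/yr.
v_t = 4.74 × μ × d = 4.74 × 0.0378 × 900.9 = 161.42 km/s.

161 km/s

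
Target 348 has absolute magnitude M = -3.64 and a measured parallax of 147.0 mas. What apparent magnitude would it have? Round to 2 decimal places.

m = -4.48

d = 1/p = 1/0.1470″ = 6.8027 pc.
m − M = 5 log₁₀ d − 5 = 5 log₁₀(6.8027) − 5 = 4.1634 − 5 = -0.8366.
m = M + (m − M) = -3.64 + (-0.8366) = -4.48.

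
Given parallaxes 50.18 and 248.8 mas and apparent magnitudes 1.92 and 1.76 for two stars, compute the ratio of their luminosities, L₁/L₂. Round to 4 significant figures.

L₁/L₂ = 21.21

d₁ = 1/p₁ = 1/0.05018″ = 19.928 pc; d₂ = 1/p₂ = 1/0.2488″ = 4.0193 pc.
M₁ = m₁ − 5 log₁₀ d₁ + 5 = 1.92 − 6.4973 + 5 = 0.4227.
M₂ = 1.76 − 3.0208 + 5 = 3.7392.
L₁/L₂ = 10^(0.4(M₂ − M₁)) = 10^(0.4 × 3.3165) = 10^1.32660 = 21.213.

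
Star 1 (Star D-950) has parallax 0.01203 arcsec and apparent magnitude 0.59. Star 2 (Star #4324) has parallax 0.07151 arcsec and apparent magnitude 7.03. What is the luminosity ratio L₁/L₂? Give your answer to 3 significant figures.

L₁/L₂ = 13300

d₁ = 1/p₁ = 1/0.01203″ = 83.126 pc; d₂ = 1/p₂ = 1/0.07151″ = 13.984 pc.
M₁ = m₁ − 5 log₁₀ d₁ + 5 = 0.59 − 9.5987 + 5 = -4.0087.
M₂ = 7.03 − 5.7282 + 5 = 6.3018.
L₁/L₂ = 10^(0.4(M₂ − M₁)) = 10^(0.4 × 10.3105) = 10^4.12420 = 13311.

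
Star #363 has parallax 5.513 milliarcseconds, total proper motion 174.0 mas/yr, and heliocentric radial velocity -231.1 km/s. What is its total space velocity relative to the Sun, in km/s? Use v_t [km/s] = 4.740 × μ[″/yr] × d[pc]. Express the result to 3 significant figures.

275 km/s

d = 1/p = 1/0.005513″ = 181.39 pc.
μ = 174.0 mas/yr = 0.1740 ″/yr.
v_t = 4.740 μ d = 4.740 × 0.1740 × 181.39 = 149.6 km/s.
v = √(v_r² + v_t²) = √((-231.1)² + 149.6²) = √75787.4 = 275.3 km/s.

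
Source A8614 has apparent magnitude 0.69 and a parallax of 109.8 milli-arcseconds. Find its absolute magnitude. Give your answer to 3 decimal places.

M = 0.893

d = 1/p = 1/0.1098″ = 9.1075 pc.
m − M = 5 log₁₀(9.1075) − 5 = 4.7970 − 5 = -0.2030.
M = m − (m − M) = 0.69 − (-0.2030) = 0.893.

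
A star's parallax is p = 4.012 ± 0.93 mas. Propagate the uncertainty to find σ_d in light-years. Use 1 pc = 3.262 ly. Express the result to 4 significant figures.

188.5 ly

d = 1/p, so σ_d = σ_p / p².
σ_d = 0.000930 / (0.004012)² = 0.000930 / 0.000016096 = 57.778 pc = 57.778 × 3.262 ly = 188.47 ly.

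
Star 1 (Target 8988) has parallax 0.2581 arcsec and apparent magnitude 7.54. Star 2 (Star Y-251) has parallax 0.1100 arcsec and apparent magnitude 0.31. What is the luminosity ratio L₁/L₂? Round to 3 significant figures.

d₁ = 1/p₁ = 1/0.2581″ = 3.8745 pc; d₂ = 1/p₂ = 1/0.1100″ = 9.0909 pc.
M₁ = m₁ − 5 log₁₀ d₁ + 5 = 7.54 − 2.9411 + 5 = 9.5989.
M₂ = 0.31 − 4.7930 + 5 = 0.5170.
L₁/L₂ = 10^(0.4(M₂ − M₁)) = 10^(0.4 × (-9.0819)) = 10^(-3.63276) = 0.00023294.

L₁/L₂ = 0.000233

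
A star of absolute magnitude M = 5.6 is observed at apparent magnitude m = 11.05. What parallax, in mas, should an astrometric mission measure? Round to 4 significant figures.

m − M = 11.05 − 5.6 = 5.45.
d = 10^((m−M)/5 + 1) = 10^2.090 = 123.03 pc.
p = 1/d = 1/123.03 = 0.0081281 arcsec = 8.1281 mas.

8.128 mas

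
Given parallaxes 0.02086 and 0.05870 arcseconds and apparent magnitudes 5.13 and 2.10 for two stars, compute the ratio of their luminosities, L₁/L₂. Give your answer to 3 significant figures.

L₁/L₂ = 0.486

d₁ = 1/p₁ = 1/0.02086″ = 47.939 pc; d₂ = 1/p₂ = 1/0.05870″ = 17.036 pc.
M₁ = m₁ − 5 log₁₀ d₁ + 5 = 5.13 − 8.4034 + 5 = 1.7266.
M₂ = 2.10 − 6.1568 + 5 = 0.9432.
L₁/L₂ = 10^(0.4(M₂ − M₁)) = 10^(0.4 × (-0.7834)) = 10^(-0.31336) = 0.486.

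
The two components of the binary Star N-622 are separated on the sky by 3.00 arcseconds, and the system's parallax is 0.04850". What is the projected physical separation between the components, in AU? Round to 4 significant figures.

61.86 AU

d = 1/p = 1/0.04850″ = 20.619 pc.
At distance d (pc), an angle of θ arcsec spans θ·d AU: s = 3.00 × 20.619 = 61.857 AU.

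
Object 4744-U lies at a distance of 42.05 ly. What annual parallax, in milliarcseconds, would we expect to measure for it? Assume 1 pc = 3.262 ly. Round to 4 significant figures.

77.57 mas

d = 42.05 ly ÷ 3.262 = 12.891 pc.
p = 1/d = 1/12.891 = 0.077574 arcsec.
= 0.077574 × 1000 = 77.574 mas.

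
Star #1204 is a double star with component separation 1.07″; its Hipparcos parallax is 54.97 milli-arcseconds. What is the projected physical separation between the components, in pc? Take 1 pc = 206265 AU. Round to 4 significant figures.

9.437 × 10^-5 pc

d = 1/p = 1/0.05497″ = 18.192 pc.
At distance d (pc), an angle of θ arcsec spans θ·d AU: s = 1.07 × 18.192 = 19.465 AU.
= 19.465 / 206265 = 9.4369 × 10^-5 pc.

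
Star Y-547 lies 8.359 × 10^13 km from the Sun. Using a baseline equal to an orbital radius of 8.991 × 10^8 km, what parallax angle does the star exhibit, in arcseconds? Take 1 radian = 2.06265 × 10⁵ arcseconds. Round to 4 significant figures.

2.219 arcsec

θ ≈ B/d = (8.991 × 10^8) / (8.359 × 10^13) = 1.0756 × 10^-5 rad.
In arcseconds: 1.0756 × 10^-5 × 206265 = 2.2186″.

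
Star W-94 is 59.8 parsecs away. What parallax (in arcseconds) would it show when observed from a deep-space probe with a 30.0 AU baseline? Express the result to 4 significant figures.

0.5017 arcsec

p (arcsec) = B (AU) / d (pc).
p = 30.0 / 59.8 = 0.50167 arcsec.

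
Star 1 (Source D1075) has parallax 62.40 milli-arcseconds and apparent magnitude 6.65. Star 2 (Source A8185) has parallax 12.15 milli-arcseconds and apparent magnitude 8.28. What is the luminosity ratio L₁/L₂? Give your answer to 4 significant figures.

L₁/L₂ = 0.1701

d₁ = 1/p₁ = 1/0.06240″ = 16.026 pc; d₂ = 1/p₂ = 1/0.01215″ = 82.305 pc.
M₁ = m₁ − 5 log₁₀ d₁ + 5 = 6.65 − 6.0241 + 5 = 5.6259.
M₂ = 8.28 − 9.5771 + 5 = 3.7029.
L₁/L₂ = 10^(0.4(M₂ − M₁)) = 10^(0.4 × (-1.9230)) = 10^(-0.76920) = 0.17014.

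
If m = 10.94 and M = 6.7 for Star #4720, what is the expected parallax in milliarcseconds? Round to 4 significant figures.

14.19 mas

m − M = 10.94 − 6.7 = 4.24.
d = 10^((m−M)/5 + 1) = 10^1.848 = 70.469 pc.
p = 1/d = 1/70.469 = 0.014191 arcsec = 14.191 mas.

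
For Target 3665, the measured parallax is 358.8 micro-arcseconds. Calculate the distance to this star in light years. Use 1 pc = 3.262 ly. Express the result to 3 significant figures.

9090 light years

p = 358.8 micro-arcseconds = 0.0003588 arcsec.
d = 1/p = 1/0.0003588 = 2787.1 pc.
In light-years: 2787.1 × 3.262 = 9091.5 ly.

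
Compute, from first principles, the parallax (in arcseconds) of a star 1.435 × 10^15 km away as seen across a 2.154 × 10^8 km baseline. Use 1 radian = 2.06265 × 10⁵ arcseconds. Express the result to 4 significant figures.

θ ≈ B/d = (2.154 × 10^8) / (1.435 × 10^15) = 1.5010 × 10^-7 rad.
In arcseconds: 1.5010 × 10^-7 × 206265 = 0.03096″.

0.03096 arcsec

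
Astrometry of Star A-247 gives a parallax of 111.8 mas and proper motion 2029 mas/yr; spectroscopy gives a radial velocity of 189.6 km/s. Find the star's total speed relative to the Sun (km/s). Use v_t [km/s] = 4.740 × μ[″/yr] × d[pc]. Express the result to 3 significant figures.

208 km/s

d = 1/p = 1/0.1118″ = 8.9445 pc.
μ = 2029 mas/yr = 2.029 ″/yr.
v_t = 4.740 μ d = 4.740 × 2.029 × 8.9445 = 86.023 km/s.
v = √(v_r² + v_t²) = √(189.6² + 86.023²) = √43348.1 = 208.2 km/s.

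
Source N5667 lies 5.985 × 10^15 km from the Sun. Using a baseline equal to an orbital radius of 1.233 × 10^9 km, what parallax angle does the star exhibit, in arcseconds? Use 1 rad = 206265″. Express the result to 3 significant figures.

θ ≈ B/d = (1.233 × 10^9) / (5.985 × 10^15) = 2.0602 × 10^-7 rad.
In arcseconds: 2.0602 × 10^-7 × 206265 = 0.042495″.

0.0425 arcsec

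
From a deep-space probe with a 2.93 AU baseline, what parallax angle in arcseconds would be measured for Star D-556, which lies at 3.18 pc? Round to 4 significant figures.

0.9214 arcsec

p (arcsec) = B (AU) / d (pc).
p = 2.93 / 3.18 = 0.92138 arcsec.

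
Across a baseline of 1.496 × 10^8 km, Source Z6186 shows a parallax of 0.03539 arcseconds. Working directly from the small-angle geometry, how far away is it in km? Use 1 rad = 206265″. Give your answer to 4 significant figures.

8.719 × 10^14 km

θ = 0.03539″ = 0.03539/206265 = 1.7158 × 10^-7 rad.
d = B/θ = (1.496 × 10^8) / (1.7158 × 10^-7) = 8.7190 × 10^14 km.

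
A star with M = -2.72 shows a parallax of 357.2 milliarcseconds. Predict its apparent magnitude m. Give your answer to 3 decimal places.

m = -5.485

d = 1/p = 1/0.3572″ = 2.7996 pc.
m − M = 5 log₁₀ d − 5 = 5 log₁₀(2.7996) − 5 = 2.2355 − 5 = -2.7645.
m = M + (m − M) = -2.72 + (-2.7645) = -5.485.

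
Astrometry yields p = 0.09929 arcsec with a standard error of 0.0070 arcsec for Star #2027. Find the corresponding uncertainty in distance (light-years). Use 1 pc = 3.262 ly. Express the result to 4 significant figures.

2.316 ly

d = 1/p, so σ_d = σ_p / p².
σ_d = 0.00700 / (0.09929)² = 0.00700 / 0.0098585 = 0.71005 pc = 0.71005 × 3.262 ly = 2.3162 ly.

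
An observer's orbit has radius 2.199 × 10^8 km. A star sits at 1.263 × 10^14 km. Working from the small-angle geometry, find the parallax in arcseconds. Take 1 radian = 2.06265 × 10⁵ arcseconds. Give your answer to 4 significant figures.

0.3591 arcsec

θ ≈ B/d = (2.199 × 10^8) / (1.263 × 10^14) = 1.7411 × 10^-6 rad.
In arcseconds: 1.7411 × 10^-6 × 206265 = 0.35913″.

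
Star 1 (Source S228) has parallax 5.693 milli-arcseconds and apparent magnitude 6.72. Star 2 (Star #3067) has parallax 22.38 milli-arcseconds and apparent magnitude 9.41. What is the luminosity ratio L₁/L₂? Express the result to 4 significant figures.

L₁/L₂ = 184.1

d₁ = 1/p₁ = 1/0.005693″ = 175.65 pc; d₂ = 1/p₂ = 1/0.02238″ = 44.683 pc.
M₁ = m₁ − 5 log₁₀ d₁ + 5 = 6.72 − 11.2232 + 5 = 0.4968.
M₂ = 9.41 − 8.2507 + 5 = 6.1593.
L₁/L₂ = 10^(0.4(M₂ − M₁)) = 10^(0.4 × 5.6625) = 10^2.26500 = 184.08.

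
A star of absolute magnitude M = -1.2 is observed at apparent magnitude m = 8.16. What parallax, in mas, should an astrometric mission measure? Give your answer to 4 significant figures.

m − M = 8.16 − (-1.2) = 9.36.
d = 10^((m−M)/5 + 1) = 10^2.872 = 744.73 pc.
p = 1/d = 1/744.73 = 0.0013428 arcsec = 1.3428 mas.

1.343 mas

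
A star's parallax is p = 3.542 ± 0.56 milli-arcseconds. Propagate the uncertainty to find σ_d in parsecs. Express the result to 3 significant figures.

d = 1/p, so σ_d = σ_p / p².
σ_d = 0.000560 / (0.003542)² = 0.000560 / 0.000012546 = 44.636 pc.

44.6 pc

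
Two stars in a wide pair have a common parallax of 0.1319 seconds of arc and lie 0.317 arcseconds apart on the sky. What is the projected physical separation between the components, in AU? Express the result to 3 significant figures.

d = 1/p = 1/0.1319″ = 7.5815 pc.
At distance d (pc), an angle of θ arcsec spans θ·d AU: s = 0.317 × 7.5815 = 2.4033 AU.

2.40 AU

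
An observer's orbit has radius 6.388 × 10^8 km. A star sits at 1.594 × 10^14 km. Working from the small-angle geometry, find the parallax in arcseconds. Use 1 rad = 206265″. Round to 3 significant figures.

0.827 arcsec

θ ≈ B/d = (6.388 × 10^8) / (1.594 × 10^14) = 4.0075 × 10^-6 rad.
In arcseconds: 4.0075 × 10^-6 × 206265 = 0.82661″.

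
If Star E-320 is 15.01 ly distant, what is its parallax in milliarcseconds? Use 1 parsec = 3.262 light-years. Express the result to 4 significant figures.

217.3 mas

d = 15.01 ly ÷ 3.262 = 4.6015 pc.
p = 1/d = 1/4.6015 = 0.21732 arcsec.
= 0.21732 × 1000 = 217.32 mas.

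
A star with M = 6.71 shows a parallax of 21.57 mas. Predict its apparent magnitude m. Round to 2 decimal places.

d = 1/p = 1/0.02157″ = 46.361 pc.
m − M = 5 log₁₀ d − 5 = 5 log₁₀(46.361) − 5 = 8.3308 − 5 = 3.3308.
m = M + (m − M) = 6.71 + 3.3308 = 10.04.

m = 10.04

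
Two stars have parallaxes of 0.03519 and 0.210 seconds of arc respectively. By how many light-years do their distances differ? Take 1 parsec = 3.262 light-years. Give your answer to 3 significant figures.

d_A = 1/0.03519″ = 28.417 pc; d_B = 1/0.2100″ = 4.7619 pc.
|d_B − d_A| = |4.7619 − 28.417| = 23.655 pc = 23.655 × 3.262 ly = 77.163 ly.

77.2 ly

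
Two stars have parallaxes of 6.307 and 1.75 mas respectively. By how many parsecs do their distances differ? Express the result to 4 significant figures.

412.9 pc

d_A = 1/0.006307″ = 158.55 pc; d_B = 1/0.001750″ = 571.43 pc.
|d_B − d_A| = |571.43 − 158.55| = 412.88 pc.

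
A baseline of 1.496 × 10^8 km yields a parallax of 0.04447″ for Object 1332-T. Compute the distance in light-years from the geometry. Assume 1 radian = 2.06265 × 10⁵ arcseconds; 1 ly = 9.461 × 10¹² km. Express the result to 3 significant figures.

73.3 ly

θ = 0.04447″ = 0.04447/206265 = 2.1560 × 10^-7 rad.
d = B/θ = (1.496 × 10^8) / (2.1560 × 10^-7) = 6.9388 × 10^14 km = (6.9388 × 10^14) / (9.461 × 10^12) ly = 73.341 ly.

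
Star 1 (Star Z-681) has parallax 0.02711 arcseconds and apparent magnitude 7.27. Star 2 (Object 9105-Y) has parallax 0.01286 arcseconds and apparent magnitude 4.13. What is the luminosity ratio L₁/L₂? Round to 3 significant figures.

d₁ = 1/p₁ = 1/0.02711″ = 36.887 pc; d₂ = 1/p₂ = 1/0.01286″ = 77.76 pc.
M₁ = m₁ − 5 log₁₀ d₁ + 5 = 7.27 − 7.8344 + 5 = 4.4356.
M₂ = 4.13 − 9.4538 + 5 = -0.3238.
L₁/L₂ = 10^(0.4(M₂ − M₁)) = 10^(0.4 × (-4.7594)) = 10^(-1.90376) = 0.012481.

L₁/L₂ = 0.0125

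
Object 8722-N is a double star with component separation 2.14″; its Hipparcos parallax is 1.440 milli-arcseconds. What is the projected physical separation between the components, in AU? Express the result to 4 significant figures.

1486 AU

d = 1/p = 1/0.001440″ = 694.44 pc.
At distance d (pc), an angle of θ arcsec spans θ·d AU: s = 2.14 × 694.44 = 1486.1 AU.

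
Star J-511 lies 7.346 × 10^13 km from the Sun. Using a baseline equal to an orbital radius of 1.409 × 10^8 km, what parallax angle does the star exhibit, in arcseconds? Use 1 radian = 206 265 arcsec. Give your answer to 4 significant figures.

0.3956 arcsec

θ ≈ B/d = (1.409 × 10^8) / (7.346 × 10^13) = 1.9181 × 10^-6 rad.
In arcseconds: 1.9181 × 10^-6 × 206265 = 0.39564″.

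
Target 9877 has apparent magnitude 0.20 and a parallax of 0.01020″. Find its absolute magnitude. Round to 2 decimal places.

d = 1/p = 1/0.01020″ = 98.039 pc.
m − M = 5 log₁₀(98.039) − 5 = 9.9570 − 5 = 4.9570.
M = m − (m − M) = 0.20 − 4.9570 = -4.76.

M = -4.76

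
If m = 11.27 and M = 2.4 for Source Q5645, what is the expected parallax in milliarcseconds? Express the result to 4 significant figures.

1.683 mas

m − M = 11.27 − 2.4 = 8.87.
d = 10^((m−M)/5 + 1) = 10^2.774 = 594.29 pc.
p = 1/d = 1/594.29 = 0.0016827 arcsec = 1.6827 mas.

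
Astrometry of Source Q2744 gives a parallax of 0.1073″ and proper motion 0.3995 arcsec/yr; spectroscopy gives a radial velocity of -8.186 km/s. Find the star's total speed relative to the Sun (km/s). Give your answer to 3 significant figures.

19.5 km/s

d = 1/p = 1/0.1073″ = 9.3197 pc.
v_t = 4.740 μ d = 4.740 × 0.3995 × 9.3197 = 17.648 km/s.
v = √(v_r² + v_t²) = √((-8.186)² + 17.648²) = √378.463 = 19.454 km/s.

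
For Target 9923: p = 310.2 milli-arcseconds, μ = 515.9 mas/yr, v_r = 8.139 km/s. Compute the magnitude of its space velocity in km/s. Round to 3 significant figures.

11.3 km/s

d = 1/p = 1/0.3102″ = 3.2237 pc.
μ = 515.9 mas/yr = 0.5159 ″/yr.
v_t = 4.740 μ d = 4.740 × 0.5159 × 3.2237 = 7.8831 km/s.
v = √(v_r² + v_t²) = √(8.139² + 7.8831²) = √128.387 = 11.331 km/s.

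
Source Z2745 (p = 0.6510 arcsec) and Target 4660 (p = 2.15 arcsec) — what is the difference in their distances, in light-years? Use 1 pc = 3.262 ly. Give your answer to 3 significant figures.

d_A = 1/0.6510″ = 1.5361 pc; d_B = 1/2.150″ = 0.46512 pc.
|d_B − d_A| = |0.46512 − 1.5361| = 1.071 pc = 1.071 × 3.262 ly = 3.4936 ly.

3.49 ly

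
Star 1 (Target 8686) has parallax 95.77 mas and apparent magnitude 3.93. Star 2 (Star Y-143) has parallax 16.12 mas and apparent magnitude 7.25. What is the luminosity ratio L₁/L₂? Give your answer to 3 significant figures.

d₁ = 1/p₁ = 1/0.09577″ = 10.442 pc; d₂ = 1/p₂ = 1/0.01612″ = 62.035 pc.
M₁ = m₁ − 5 log₁₀ d₁ + 5 = 3.93 − 5.0939 + 5 = 3.8361.
M₂ = 7.25 − 8.9632 + 5 = 3.2868.
L₁/L₂ = 10^(0.4(M₂ − M₁)) = 10^(0.4 × (-0.5493)) = 10^(-0.21972) = 0.60295.

L₁/L₂ = 0.603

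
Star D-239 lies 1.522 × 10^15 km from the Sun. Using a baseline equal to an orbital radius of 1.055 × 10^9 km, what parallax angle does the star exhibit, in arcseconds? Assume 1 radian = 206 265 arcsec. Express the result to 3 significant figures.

0.143 arcsec

θ ≈ B/d = (1.055 × 10^9) / (1.522 × 10^15) = 6.9317 × 10^-7 rad.
In arcseconds: 6.9317 × 10^-7 × 206265 = 0.14298″.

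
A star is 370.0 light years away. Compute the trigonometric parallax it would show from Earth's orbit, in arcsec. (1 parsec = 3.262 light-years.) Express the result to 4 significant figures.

d = 370.0 ly ÷ 3.262 = 113.43 pc.
p = 1/d = 1/113.43 = 0.008816 arcsec.

0.008816 arcsec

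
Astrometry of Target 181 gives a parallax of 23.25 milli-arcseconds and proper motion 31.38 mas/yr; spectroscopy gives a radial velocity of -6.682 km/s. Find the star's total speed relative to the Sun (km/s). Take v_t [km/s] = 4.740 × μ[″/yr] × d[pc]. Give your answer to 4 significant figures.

9.251 km/s

d = 1/p = 1/0.02325″ = 43.011 pc.
μ = 31.38 mas/yr = 0.03138 ″/yr.
v_t = 4.740 μ d = 4.740 × 0.03138 × 43.011 = 6.3975 km/s.
v = √(v_r² + v_t²) = √((-6.682)² + 6.3975²) = √85.5771 = 9.2508 km/s.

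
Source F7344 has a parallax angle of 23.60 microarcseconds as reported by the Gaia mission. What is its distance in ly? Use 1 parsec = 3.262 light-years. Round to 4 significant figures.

p = 23.60 microarcseconds = 0.00002360 arcsec.
d = 1/p = 1/0.00002360 = 42373 pc.
In light-years: 42373 × 3.262 = 1.3822 × 10^5 ly.

138200 ly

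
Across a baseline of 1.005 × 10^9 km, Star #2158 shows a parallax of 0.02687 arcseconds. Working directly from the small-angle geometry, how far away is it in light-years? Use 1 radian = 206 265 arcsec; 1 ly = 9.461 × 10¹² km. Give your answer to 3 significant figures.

815 ly

θ = 0.02687″ = 0.02687/206265 = 1.3027 × 10^-7 rad.
d = B/θ = (1.005 × 10^9) / (1.3027 × 10^-7) = 7.7147 × 10^15 km = (7.7147 × 10^15) / (9.461 × 10^12) ly = 815.42 ly.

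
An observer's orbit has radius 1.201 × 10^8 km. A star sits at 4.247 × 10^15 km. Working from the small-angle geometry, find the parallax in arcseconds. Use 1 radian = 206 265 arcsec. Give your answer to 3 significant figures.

0.00583 arcsec

θ ≈ B/d = (1.201 × 10^8) / (4.247 × 10^15) = 2.8279 × 10^-8 rad.
In arcseconds: 2.8279 × 10^-8 × 206265 = 0.005833″.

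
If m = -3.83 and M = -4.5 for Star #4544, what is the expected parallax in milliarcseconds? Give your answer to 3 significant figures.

73.5 mas

m − M = -3.83 − (-4.5) = 0.67.
d = 10^((m−M)/5 + 1) = 10^1.134 = 13.614 pc.
p = 1/d = 1/13.614 = 0.073454 arcsec = 73.454 mas.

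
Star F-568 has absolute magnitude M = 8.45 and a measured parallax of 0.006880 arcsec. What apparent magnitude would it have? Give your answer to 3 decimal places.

m = 14.262

d = 1/p = 1/0.006880″ = 145.35 pc.
m − M = 5 log₁₀ d − 5 = 5 log₁₀(145.35) − 5 = 10.8121 − 5 = 5.8121.
m = M + (m − M) = 8.45 + 5.8121 = 14.262.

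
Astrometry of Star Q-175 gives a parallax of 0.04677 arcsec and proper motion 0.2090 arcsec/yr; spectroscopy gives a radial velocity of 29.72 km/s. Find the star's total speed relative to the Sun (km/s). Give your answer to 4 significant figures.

36.50 km/s

d = 1/p = 1/0.04677″ = 21.381 pc.
v_t = 4.740 μ d = 4.740 × 0.2090 × 21.381 = 21.181 km/s.
v = √(v_r² + v_t²) = √(29.72² + 21.181²) = √1331.91 = 36.495 km/s.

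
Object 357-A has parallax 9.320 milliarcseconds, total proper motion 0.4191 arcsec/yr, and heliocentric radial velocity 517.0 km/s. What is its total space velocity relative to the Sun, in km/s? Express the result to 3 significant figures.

559 km/s

d = 1/p = 1/0.009320″ = 107.3 pc.
v_t = 4.740 μ d = 4.740 × 0.4191 × 107.3 = 213.16 km/s.
v = √(v_r² + v_t²) = √(517.0² + 213.16²) = √312726 = 559.22 km/s.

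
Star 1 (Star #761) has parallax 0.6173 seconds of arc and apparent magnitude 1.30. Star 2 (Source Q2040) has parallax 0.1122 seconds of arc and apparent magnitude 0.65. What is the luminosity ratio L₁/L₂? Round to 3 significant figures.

d₁ = 1/p₁ = 1/0.6173″ = 1.62 pc; d₂ = 1/p₂ = 1/0.1122″ = 8.9127 pc.
M₁ = m₁ − 5 log₁₀ d₁ + 5 = 1.30 − 1.0476 + 5 = 5.2524.
M₂ = 0.65 − 4.7500 + 5 = 0.9000.
L₁/L₂ = 10^(0.4(M₂ − M₁)) = 10^(0.4 × (-4.3524)) = 10^(-1.74096) = 0.018157.

L₁/L₂ = 0.0182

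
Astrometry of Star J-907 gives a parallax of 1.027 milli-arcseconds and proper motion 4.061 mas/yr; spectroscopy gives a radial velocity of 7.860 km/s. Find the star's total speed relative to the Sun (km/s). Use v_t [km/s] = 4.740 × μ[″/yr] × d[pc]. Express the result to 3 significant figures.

d = 1/p = 1/0.001027″ = 973.71 pc.
μ = 4.061 mas/yr = 0.004061 ″/yr.
v_t = 4.740 μ d = 4.740 × 0.004061 × 973.71 = 18.743 km/s.
v = √(v_r² + v_t²) = √(7.860² + 18.743²) = √413.08 = 20.324 km/s.

20.3 km/s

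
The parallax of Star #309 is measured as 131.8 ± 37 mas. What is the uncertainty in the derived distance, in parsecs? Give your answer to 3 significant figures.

2.13 pc

d = 1/p, so σ_d = σ_p / p².
σ_d = 0.0370 / (0.1318)² = 0.0370 / 0.017371 = 2.13 pc.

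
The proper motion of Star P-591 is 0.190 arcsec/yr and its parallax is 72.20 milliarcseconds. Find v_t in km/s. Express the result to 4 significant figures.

12.47 km/s

d = 1/p = 1/0.07220″ = 13.85 pc.
v_t = 4.74 × μ × d = 4.74 × 0.190 × 13.85 = 12.473 km/s.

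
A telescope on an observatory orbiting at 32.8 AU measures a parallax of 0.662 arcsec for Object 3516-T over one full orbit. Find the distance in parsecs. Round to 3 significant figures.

With baseline B (in AU) and parallax p (in arcsec), d = B/p parsecs.
d = 32.8 / 0.662 = 49.547 pc.

49.5 pc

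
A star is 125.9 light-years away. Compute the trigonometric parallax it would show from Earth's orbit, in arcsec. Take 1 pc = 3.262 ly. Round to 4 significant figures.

d = 125.9 ly ÷ 3.262 = 38.596 pc.
p = 1/d = 1/38.596 = 0.025909 arcsec.

0.02591 arcsec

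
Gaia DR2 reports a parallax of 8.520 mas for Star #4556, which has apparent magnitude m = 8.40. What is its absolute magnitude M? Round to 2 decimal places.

M = 3.05

d = 1/p = 1/0.008520″ = 117.37 pc.
m − M = 5 log₁₀(117.37) − 5 = 10.3478 − 5 = 5.3478.
M = m − (m − M) = 8.40 − 5.3478 = 3.05.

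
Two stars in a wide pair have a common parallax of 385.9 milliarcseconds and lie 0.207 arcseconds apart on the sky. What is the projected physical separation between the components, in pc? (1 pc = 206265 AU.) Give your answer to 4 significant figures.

2.601 × 10^-6 pc

d = 1/p = 1/0.3859″ = 2.5913 pc.
At distance d (pc), an angle of θ arcsec spans θ·d AU: s = 0.207 × 2.5913 = 0.5364 AU.
= 0.5364 / 206265 = 2.6005 × 10^-6 pc.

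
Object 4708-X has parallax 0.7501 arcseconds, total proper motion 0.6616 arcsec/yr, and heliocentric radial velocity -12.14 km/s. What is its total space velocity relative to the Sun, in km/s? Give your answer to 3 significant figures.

d = 1/p = 1/0.7501″ = 1.3332 pc.
v_t = 4.740 μ d = 4.740 × 0.6616 × 1.3332 = 4.1809 km/s.
v = √(v_r² + v_t²) = √((-12.14)² + 4.1809²) = √164.86 = 12.84 km/s.

12.8 km/s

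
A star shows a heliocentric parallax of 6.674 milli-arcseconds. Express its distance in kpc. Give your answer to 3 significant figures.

p = 6.674 milli-arcseconds = 0.006674 arcsec.
d = 1/p = 1/0.006674 = 149.84 pc.
= 0.14984 kpc.

0.150 kpc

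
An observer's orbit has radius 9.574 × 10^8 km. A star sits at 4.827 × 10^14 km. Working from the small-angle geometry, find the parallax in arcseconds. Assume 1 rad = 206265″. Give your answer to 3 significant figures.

θ ≈ B/d = (9.574 × 10^8) / (4.827 × 10^14) = 1.9834 × 10^-6 rad.
In arcseconds: 1.9834 × 10^-6 × 206265 = 0.40911″.

0.409 arcsec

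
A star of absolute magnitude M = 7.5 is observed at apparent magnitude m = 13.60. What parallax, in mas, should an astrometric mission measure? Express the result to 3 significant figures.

6.03 mas

m − M = 13.60 − 7.5 = 6.10.
d = 10^((m−M)/5 + 1) = 10^2.220 = 165.96 pc.
p = 1/d = 1/165.96 = 0.0060255 arcsec = 6.0255 mas.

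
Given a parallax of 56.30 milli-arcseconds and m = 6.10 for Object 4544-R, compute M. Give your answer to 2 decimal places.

M = 4.85

d = 1/p = 1/0.05630″ = 17.762 pc.
m − M = 5 log₁₀(17.762) − 5 = 6.2475 − 5 = 1.2475.
M = m − (m − M) = 6.10 − 1.2475 = 4.85.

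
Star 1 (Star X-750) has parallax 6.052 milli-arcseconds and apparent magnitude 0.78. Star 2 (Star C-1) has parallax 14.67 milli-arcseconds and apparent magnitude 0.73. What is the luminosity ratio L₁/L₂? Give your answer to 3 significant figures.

d₁ = 1/p₁ = 1/0.006052″ = 165.23 pc; d₂ = 1/p₂ = 1/0.01467″ = 68.166 pc.
M₁ = m₁ − 5 log₁₀ d₁ + 5 = 0.78 − 11.0904 + 5 = -5.3104.
M₂ = 0.73 − 9.1678 + 5 = -3.4378.
L₁/L₂ = 10^(0.4(M₂ − M₁)) = 10^(0.4 × 1.8726) = 10^0.74904 = 5.611.

L₁/L₂ = 5.61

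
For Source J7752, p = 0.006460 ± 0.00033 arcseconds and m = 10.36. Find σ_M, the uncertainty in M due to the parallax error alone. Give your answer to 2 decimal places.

M = m − 5 log₁₀ d + 5 = m + 5 log₁₀ p + 5, so ∂M/∂p = 5/(p ln 10).
σ_M = (5/ln 10) · (σ_p/p) = 2.1715 × 0.00033/0.006460 = 2.1715 × 0.051084 = 0.11093.

σ_M = 0.11 mag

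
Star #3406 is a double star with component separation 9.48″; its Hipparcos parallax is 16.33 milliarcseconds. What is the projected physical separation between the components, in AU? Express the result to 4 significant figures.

d = 1/p = 1/0.01633″ = 61.237 pc.
At distance d (pc), an angle of θ arcsec spans θ·d AU: s = 9.48 × 61.237 = 580.53 AU.

580.5 AU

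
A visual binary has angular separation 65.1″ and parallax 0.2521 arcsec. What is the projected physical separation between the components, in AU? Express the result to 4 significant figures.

258.2 AU

d = 1/p = 1/0.2521″ = 3.9667 pc.
At distance d (pc), an angle of θ arcsec spans θ·d AU: s = 65.1 × 3.9667 = 258.23 AU.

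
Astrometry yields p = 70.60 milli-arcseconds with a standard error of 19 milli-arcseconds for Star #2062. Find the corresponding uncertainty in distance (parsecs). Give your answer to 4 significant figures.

d = 1/p, so σ_d = σ_p / p².
σ_d = 0.0190 / (0.07060)² = 0.0190 / 0.0049844 = 3.8119 pc.

3.812 pc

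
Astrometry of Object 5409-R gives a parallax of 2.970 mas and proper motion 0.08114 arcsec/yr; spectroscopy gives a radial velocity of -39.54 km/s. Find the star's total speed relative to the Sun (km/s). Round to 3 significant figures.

135 km/s

d = 1/p = 1/0.002970″ = 336.7 pc.
v_t = 4.740 μ d = 4.740 × 0.08114 × 336.7 = 129.5 km/s.
v = √(v_r² + v_t²) = √((-39.54)² + 129.5²) = √18333.7 = 135.4 km/s.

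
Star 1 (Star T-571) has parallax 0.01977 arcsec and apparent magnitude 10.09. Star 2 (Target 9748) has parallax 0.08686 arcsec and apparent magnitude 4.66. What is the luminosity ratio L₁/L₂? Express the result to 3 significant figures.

d₁ = 1/p₁ = 1/0.01977″ = 50.582 pc; d₂ = 1/p₂ = 1/0.08686″ = 11.513 pc.
M₁ = m₁ − 5 log₁₀ d₁ + 5 = 10.09 − 8.5200 + 5 = 6.5700.
M₂ = 4.66 − 5.3059 + 5 = 4.3541.
L₁/L₂ = 10^(0.4(M₂ − M₁)) = 10^(0.4 × (-2.2159)) = 10^(-0.88636) = 0.12991.

L₁/L₂ = 0.130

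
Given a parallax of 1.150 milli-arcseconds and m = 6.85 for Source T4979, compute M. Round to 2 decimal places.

M = -2.85

d = 1/p = 1/0.001150″ = 869.57 pc.
m − M = 5 log₁₀(869.57) − 5 = 14.6965 − 5 = 9.6965.
M = m − (m − M) = 6.85 − 9.6965 = -2.85.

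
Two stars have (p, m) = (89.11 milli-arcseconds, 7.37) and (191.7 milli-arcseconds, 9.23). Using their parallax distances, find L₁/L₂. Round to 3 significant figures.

L₁/L₂ = 25.7

d₁ = 1/p₁ = 1/0.08911″ = 11.222 pc; d₂ = 1/p₂ = 1/0.1917″ = 5.2165 pc.
M₁ = m₁ − 5 log₁₀ d₁ + 5 = 7.37 − 5.2504 + 5 = 7.1196.
M₂ = 9.23 − 3.5869 + 5 = 10.6431.
L₁/L₂ = 10^(0.4(M₂ − M₁)) = 10^(0.4 × 3.5235) = 10^1.40940 = 25.668.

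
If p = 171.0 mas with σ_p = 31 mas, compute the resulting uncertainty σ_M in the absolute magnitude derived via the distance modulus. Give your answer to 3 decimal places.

M = m − 5 log₁₀ d + 5 = m + 5 log₁₀ p + 5, so ∂M/∂p = 5/(p ln 10).
σ_M = (5/ln 10) · (σ_p/p) = 2.1715 × 31/171.0 = 2.1715 × 0.18129 = 0.39367.

σ_M = 0.394 mag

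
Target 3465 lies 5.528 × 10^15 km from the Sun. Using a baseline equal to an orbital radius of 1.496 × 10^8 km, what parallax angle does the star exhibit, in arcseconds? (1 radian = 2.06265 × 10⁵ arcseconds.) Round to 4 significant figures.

0.005582 arcsec

θ ≈ B/d = (1.496 × 10^8) / (5.528 × 10^15) = 2.7062 × 10^-8 rad.
In arcseconds: 2.7062 × 10^-8 × 206265 = 0.0055819″.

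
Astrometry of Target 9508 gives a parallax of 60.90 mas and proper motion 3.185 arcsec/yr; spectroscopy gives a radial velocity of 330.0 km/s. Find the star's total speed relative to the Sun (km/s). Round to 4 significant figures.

d = 1/p = 1/0.06090″ = 16.42 pc.
v_t = 4.740 μ d = 4.740 × 3.185 × 16.42 = 247.89 km/s.
v = √(v_r² + v_t²) = √(330.0² + 247.89²) = √170349 = 412.73 km/s.

412.7 km/s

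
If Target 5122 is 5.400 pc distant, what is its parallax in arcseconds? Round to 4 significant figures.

0.1852 arcsec

p = 1/d = 1/5.4 = 0.18519 arcsec.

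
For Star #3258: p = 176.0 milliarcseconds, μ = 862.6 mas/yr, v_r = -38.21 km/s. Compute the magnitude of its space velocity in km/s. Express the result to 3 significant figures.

d = 1/p = 1/0.1760″ = 5.6818 pc.
μ = 862.6 mas/yr = 0.8626 ″/yr.
v_t = 4.740 μ d = 4.740 × 0.8626 × 5.6818 = 23.231 km/s.
v = √(v_r² + v_t²) = √((-38.21)² + 23.231²) = √1999.68 = 44.718 km/s.

44.7 km/s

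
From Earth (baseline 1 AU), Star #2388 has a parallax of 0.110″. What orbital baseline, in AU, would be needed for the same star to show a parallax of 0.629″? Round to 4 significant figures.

5.718 AU

Parallax scales linearly with baseline: p ∝ B, so B = p_target / p_Earth × 1 AU.
B = 0.629 / 0.110 = 5.7182 AU.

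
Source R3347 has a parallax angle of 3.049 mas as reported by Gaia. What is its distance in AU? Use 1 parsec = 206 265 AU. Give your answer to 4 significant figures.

6.765 × 10^7 AU

p = 3.049 mas = 0.003049 arcsec.
d = 1/p = 1/0.003049 = 327.98 pc.
In AU: 327.98 × 206265 = 6.7651 × 10^7 AU.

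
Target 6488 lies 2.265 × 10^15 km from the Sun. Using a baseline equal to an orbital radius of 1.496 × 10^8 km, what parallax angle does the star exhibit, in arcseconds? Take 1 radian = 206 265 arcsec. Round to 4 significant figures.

0.01362 arcsec

θ ≈ B/d = (1.496 × 10^8) / (2.265 × 10^15) = 6.6049 × 10^-8 rad.
In arcseconds: 6.6049 × 10^-8 × 206265 = 0.013624″.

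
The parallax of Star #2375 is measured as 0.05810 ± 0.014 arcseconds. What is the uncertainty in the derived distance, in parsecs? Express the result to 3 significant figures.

4.15 pc

d = 1/p, so σ_d = σ_p / p².
σ_d = 0.0140 / (0.05810)² = 0.0140 / 0.0033756 = 4.1474 pc.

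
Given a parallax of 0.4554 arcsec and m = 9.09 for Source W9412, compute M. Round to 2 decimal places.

M = 12.38

d = 1/p = 1/0.4554″ = 2.1959 pc.
m − M = 5 log₁₀(2.1959) − 5 = 1.7081 − 5 = -3.2919.
M = m − (m − M) = 9.09 − (-3.2919) = 12.38.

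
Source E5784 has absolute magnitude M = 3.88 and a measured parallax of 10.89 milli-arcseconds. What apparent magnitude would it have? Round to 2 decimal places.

m = 8.69

d = 1/p = 1/0.01089″ = 91.827 pc.
m − M = 5 log₁₀ d − 5 = 5 log₁₀(91.827) − 5 = 9.8149 − 5 = 4.8149.
m = M + (m − M) = 3.88 + 4.8149 = 8.69.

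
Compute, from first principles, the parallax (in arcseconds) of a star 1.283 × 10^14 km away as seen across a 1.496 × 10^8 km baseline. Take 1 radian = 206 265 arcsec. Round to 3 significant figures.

0.241 arcsec

θ ≈ B/d = (1.496 × 10^8) / (1.283 × 10^14) = 1.1660 × 10^-6 rad.
In arcseconds: 1.1660 × 10^-6 × 206265 = 0.2405″.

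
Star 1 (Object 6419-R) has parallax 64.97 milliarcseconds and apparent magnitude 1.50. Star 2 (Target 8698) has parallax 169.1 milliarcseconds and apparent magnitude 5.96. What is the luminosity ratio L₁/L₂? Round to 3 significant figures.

L₁/L₂ = 412

d₁ = 1/p₁ = 1/0.06497″ = 15.392 pc; d₂ = 1/p₂ = 1/0.1691″ = 5.9137 pc.
M₁ = m₁ − 5 log₁₀ d₁ + 5 = 1.50 − 5.9365 + 5 = 0.5635.
M₂ = 5.96 − 3.8593 + 5 = 7.1007.
L₁/L₂ = 10^(0.4(M₂ − M₁)) = 10^(0.4 × 6.5372) = 10^2.61488 = 411.98.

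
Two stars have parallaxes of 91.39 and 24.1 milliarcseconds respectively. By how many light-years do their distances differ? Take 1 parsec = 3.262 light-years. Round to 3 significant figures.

d_A = 1/0.09139″ = 10.942 pc; d_B = 1/0.02410″ = 41.494 pc.
|d_B − d_A| = |41.494 − 10.942| = 30.552 pc = 30.552 × 3.262 ly = 99.661 ly.

99.7 ly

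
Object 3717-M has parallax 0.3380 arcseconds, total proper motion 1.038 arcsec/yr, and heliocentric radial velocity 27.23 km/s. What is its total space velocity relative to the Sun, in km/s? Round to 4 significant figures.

d = 1/p = 1/0.3380″ = 2.9586 pc.
v_t = 4.740 μ d = 4.740 × 1.038 × 2.9586 = 14.557 km/s.
v = √(v_r² + v_t²) = √(27.23² + 14.557²) = √953.379 = 30.877 km/s.

30.88 km/s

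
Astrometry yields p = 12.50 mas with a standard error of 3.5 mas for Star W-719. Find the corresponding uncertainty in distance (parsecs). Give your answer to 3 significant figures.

d = 1/p, so σ_d = σ_p / p².
σ_d = 0.00350 / (0.01250)² = 0.00350 / 0.00015625 = 22.4 pc.

22.4 pc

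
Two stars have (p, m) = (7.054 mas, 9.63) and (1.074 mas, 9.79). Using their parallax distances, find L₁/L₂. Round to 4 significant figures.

d₁ = 1/p₁ = 1/0.007054″ = 141.76 pc; d₂ = 1/p₂ = 1/0.001074″ = 931.1 pc.
M₁ = m₁ − 5 log₁₀ d₁ + 5 = 9.63 − 10.7578 + 5 = 3.8722.
M₂ = 9.79 − 14.8450 + 5 = -0.0550.
L₁/L₂ = 10^(0.4(M₂ − M₁)) = 10^(0.4 × (-3.9272)) = 10^(-1.57088) = 0.026861.

L₁/L₂ = 0.02686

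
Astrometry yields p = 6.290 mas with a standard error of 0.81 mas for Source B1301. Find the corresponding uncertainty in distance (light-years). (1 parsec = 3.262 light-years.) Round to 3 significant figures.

66.8 ly

d = 1/p, so σ_d = σ_p / p².
σ_d = 0.000810 / (0.006290)² = 0.000810 / 0.000039564 = 20.473 pc = 20.473 × 3.262 ly = 66.783 ly.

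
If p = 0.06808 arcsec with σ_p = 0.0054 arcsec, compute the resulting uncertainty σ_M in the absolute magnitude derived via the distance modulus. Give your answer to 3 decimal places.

σ_M = 0.172 mag

M = m − 5 log₁₀ d + 5 = m + 5 log₁₀ p + 5, so ∂M/∂p = 5/(p ln 10).
σ_M = (5/ln 10) · (σ_p/p) = 2.1715 × 0.0054/0.06808 = 2.1715 × 0.079318 = 0.17224.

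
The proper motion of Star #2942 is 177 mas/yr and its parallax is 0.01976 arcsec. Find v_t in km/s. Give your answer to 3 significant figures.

d = 1/p = 1/0.01976″ = 50.607 pc.
μ = 177 mas/yr = 0.177 ″/yr.
v_t = 4.74 × μ × d = 4.74 × 0.177 × 50.607 = 42.458 km/s.

42.5 km/s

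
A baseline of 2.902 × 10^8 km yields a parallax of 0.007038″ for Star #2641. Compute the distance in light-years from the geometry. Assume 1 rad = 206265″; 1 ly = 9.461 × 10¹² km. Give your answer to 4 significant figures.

899.0 ly

θ = 0.007038″ = 0.007038/206265 = 3.4121 × 10^-8 rad.
d = B/θ = (2.902 × 10^8) / (3.4121 × 10^-8) = 8.5050 × 10^15 km = (8.5050 × 10^15) / (9.461 × 10^12) ly = 898.95 ly.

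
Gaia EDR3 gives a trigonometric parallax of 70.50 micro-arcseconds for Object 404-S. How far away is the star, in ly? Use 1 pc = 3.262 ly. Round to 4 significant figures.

p = 70.50 micro-arcseconds = 0.00007050 arcsec.
d = 1/p = 1/0.00007050 = 14184 pc.
In light-years: 14184 × 3.262 = 46268 ly.

46270 ly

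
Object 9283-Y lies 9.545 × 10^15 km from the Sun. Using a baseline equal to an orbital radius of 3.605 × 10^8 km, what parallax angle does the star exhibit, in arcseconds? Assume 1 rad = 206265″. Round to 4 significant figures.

θ ≈ B/d = (3.605 × 10^8) / (9.545 × 10^15) = 3.7768 × 10^-8 rad.
In arcseconds: 3.7768 × 10^-8 × 206265 = 0.0077902″.

0.007790 arcsec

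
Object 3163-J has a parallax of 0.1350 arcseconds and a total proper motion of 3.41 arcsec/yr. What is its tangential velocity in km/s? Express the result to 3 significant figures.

120 km/s

d = 1/p = 1/0.1350″ = 7.4074 pc.
v_t = 4.74 × μ × d = 4.74 × 3.41 × 7.4074 = 119.73 km/s.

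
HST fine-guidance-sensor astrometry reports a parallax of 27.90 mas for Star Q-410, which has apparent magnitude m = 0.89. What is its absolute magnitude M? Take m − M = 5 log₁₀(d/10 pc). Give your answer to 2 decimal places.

d = 1/p = 1/0.02790″ = 35.842 pc.
m − M = 5 log₁₀(35.842) − 5 = 7.7720 − 5 = 2.7720.
M = m − (m − M) = 0.89 − 2.7720 = -1.88.

M = -1.88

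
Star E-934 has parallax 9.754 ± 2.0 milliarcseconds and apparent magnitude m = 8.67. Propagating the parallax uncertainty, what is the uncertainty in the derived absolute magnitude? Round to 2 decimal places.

M = m − 5 log₁₀ d + 5 = m + 5 log₁₀ p + 5, so ∂M/∂p = 5/(p ln 10).
σ_M = (5/ln 10) · (σ_p/p) = 2.1715 × 2.0/9.754 = 2.1715 × 0.20504 = 0.44524.

σ_M = 0.45 mag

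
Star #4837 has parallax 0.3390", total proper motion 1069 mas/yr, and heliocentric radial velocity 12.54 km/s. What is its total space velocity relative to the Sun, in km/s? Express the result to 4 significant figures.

19.51 km/s

d = 1/p = 1/0.3390″ = 2.9499 pc.
μ = 1069 mas/yr = 1.069 ″/yr.
v_t = 4.740 μ d = 4.740 × 1.069 × 2.9499 = 14.947 km/s.
v = √(v_r² + v_t²) = √(12.54² + 14.947²) = √380.664 = 19.511 km/s.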